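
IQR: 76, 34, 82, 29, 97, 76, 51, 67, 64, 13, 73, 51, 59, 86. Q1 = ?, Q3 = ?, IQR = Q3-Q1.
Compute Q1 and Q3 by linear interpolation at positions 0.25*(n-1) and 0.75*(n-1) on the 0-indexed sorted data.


Sorted: 13, 29, 34, 51, 51, 59, 64, 67, 73, 76, 76, 82, 86, 97
Q1 (25th %ile) = 51.0000
Q3 (75th %ile) = 76.0000
IQR = 76.0000 - 51.0000 = 25.0000

IQR = 25.0000


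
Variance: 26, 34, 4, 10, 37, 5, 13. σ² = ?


Mean = 18.4286
Squared deviations: 57.3265, 242.4694, 208.1837, 71.0408, 344.8980, 180.3265, 29.4694
Sum = 1133.7143
Variance = 1133.7143/7 = 161.9592

Variance = 161.9592


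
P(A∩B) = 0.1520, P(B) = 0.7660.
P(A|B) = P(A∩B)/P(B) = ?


P(A|B) = 0.1520/0.7660 = 0.1984

P(A|B) = 0.1984


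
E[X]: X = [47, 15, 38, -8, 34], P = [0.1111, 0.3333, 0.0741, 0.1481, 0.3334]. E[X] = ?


E[X] = 47*0.1111 + 15*0.3333 + 38*0.0741 - 8*0.1481 + 34*0.3334
= 5.2217 + 4.9995 + 2.8158 - 1.1848 + 11.3356
= 23.1878

E[X] = 23.1878


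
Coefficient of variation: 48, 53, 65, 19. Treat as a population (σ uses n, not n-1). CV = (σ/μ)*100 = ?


Mean = 46.2500
SD = 16.9023
CV = (16.9023/46.2500)*100 = 36.5455%

CV = 36.5455%


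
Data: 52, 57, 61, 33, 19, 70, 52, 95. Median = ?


Sorted: 19, 33, 52, 52, 57, 61, 70, 95
n = 8 (even)
Middle values: 52 and 57
Median = (52+57)/2 = 54.5000

Median = 54.5000


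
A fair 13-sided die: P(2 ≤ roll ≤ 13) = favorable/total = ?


Favorable outcomes (2 ≤ roll ≤ 13): 12
Total outcomes = 13
P = 12/13 = 0.9231

P = 0.9231


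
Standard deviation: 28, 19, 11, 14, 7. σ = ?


Mean = 15.8000
Variance = 52.5600
SD = sqrt(52.5600) = 7.2498

SD = 7.2498


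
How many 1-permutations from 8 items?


P(8,1) = 8!/7!
= 40320/5040
= 8

P(8,1) = 8


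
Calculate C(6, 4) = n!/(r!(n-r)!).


C(6,4) = 6!/(4! × 2!)
= 720/(24 × 2)
= 15

C(6,4) = 15


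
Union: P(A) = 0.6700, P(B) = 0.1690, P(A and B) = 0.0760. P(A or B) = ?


P(A∪B) = 0.6700 + 0.1690 - 0.0760
= 0.8390 - 0.0760
= 0.7630

P(A∪B) = 0.7630


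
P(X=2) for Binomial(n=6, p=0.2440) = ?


C(6,2) = 15
p^2 = 0.059536
(1-p)^4 = 0.326653
P = 15 * 0.059536 * 0.326653 = 0.2917

P(X=2) = 0.2917


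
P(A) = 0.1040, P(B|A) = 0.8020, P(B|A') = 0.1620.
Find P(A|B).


P(B) = P(B|A)*P(A) + P(B|A')*P(A')
= 0.8020*0.1040 + 0.1620*0.8960
= 0.083408 + 0.145152 = 0.228560
P(A|B) = 0.083408/0.228560 = 0.3649

P(A|B) = 0.3649


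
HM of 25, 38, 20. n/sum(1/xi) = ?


Sum of reciprocals = 1/25 + 1/38 + 1/20 = 0.116316
HM = 3/0.116316 = 25.7919

HM = 25.7919


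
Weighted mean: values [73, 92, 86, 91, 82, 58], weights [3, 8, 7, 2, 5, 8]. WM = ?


Numerator = 73*3 + 92*8 + 86*7 + 91*2 + 82*5 + 58*8 = 2613
Denominator = 3 + 8 + 7 + 2 + 5 + 8 = 33
WM = 2613/33 = 79.1818

WM = 79.1818


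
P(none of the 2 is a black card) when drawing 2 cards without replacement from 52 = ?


P(no black cards) = (26/52) × (25/51)
= 0.2451

P = 0.2451


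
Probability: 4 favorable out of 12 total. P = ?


P = 4/12 = 0.3333

P = 0.3333


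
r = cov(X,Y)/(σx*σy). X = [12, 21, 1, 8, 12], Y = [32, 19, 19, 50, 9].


Mean X = 10.8000, Mean Y = 25.8000
SD X = 6.493073, SD Y = 14.133648
Cov = -16.640000
r = -16.640000/(6.493073*14.133648) = -0.1813

r = -0.1813


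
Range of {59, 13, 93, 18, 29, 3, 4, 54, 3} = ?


Max = 93, Min = 3
Range = 93 - 3 = 90

Range = 90


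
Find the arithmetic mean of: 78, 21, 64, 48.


Sum = 78 + 21 + 64 + 48 = 211
n = 4
Mean = 211/4 = 52.7500

Mean = 52.7500


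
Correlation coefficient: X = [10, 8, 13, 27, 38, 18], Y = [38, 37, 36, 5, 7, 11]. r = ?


Mean X = 19.0000, Mean Y = 22.3333
SD X = 10.519823, SD Y = 14.783625
Cov = -133.833333
r = -133.833333/(10.519823*14.783625) = -0.8605

r = -0.8605


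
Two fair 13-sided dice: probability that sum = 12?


Total outcomes = 13×13 = 169
Favorable (sum = 12): 11
P = 11/169 = 0.0651

P = 0.0651


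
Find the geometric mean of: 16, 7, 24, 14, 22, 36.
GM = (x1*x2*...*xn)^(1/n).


Product = 16 × 7 × 24 × 14 × 22 × 36 = 29804544
GM = 29804544^(1/6) = 17.6082

GM = 17.6082


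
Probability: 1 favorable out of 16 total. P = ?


P = 1/16 = 0.0625

P = 0.0625


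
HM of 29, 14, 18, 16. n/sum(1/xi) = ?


Sum of reciprocals = 1/29 + 1/14 + 1/18 + 1/16 = 0.223967
HM = 4/0.223967 = 17.8598

HM = 17.8598


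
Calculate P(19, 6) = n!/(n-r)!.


P(19,6) = 19!/13!
= 121645100408832000/6227020800
= 19535040

P(19,6) = 19535040


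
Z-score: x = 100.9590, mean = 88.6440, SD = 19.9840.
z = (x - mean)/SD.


z = (100.9590 - 88.6440)/19.9840
= 12.3150/19.9840
= 0.6162

z = 0.6162


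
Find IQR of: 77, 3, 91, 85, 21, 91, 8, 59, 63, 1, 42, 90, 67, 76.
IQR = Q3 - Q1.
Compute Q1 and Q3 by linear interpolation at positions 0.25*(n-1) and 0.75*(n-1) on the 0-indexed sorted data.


Sorted: 1, 3, 8, 21, 42, 59, 63, 67, 76, 77, 85, 90, 91, 91
Q1 (25th %ile) = 26.2500
Q3 (75th %ile) = 83.0000
IQR = 83.0000 - 26.2500 = 56.7500

IQR = 56.7500


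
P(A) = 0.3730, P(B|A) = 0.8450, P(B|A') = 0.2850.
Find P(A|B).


P(B) = P(B|A)*P(A) + P(B|A')*P(A')
= 0.8450*0.3730 + 0.2850*0.6270
= 0.315185 + 0.178695 = 0.493880
P(A|B) = 0.315185/0.493880 = 0.6382

P(A|B) = 0.6382


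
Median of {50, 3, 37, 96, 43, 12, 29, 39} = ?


Sorted: 3, 12, 29, 37, 39, 43, 50, 96
n = 8 (even)
Middle values: 37 and 39
Median = (37+39)/2 = 38.0000

Median = 38.0000


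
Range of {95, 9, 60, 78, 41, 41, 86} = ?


Max = 95, Min = 9
Range = 95 - 9 = 86

Range = 86


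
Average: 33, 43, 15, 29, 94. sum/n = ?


Sum = 33 + 43 + 15 + 29 + 94 = 214
n = 5
Mean = 214/5 = 42.8000

Mean = 42.8000


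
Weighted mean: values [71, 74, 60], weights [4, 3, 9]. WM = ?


Numerator = 71*4 + 74*3 + 60*9 = 1046
Denominator = 4 + 3 + 9 = 16
WM = 1046/16 = 65.3750

WM = 65.3750


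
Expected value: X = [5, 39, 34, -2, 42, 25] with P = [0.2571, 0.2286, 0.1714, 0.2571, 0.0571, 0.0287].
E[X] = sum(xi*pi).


E[X] = 5*0.2571 + 39*0.2286 + 34*0.1714 - 2*0.2571 + 42*0.0571 + 25*0.0287
= 1.2855 + 8.9154 + 5.8276 - 0.5142 + 2.3982 + 0.7175
= 18.6300

E[X] = 18.6300


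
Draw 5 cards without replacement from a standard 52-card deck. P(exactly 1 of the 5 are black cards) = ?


Hypergeometric: P(X=1) = C(26,1)·C(26,4) / C(52,5)
= 26 × 14950 / 2598960
= 388700/2598960 = 0.1496

P = 0.1496


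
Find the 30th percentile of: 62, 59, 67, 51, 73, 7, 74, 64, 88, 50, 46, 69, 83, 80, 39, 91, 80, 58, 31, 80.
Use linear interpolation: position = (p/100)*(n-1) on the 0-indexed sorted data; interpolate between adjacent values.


Sorted: 7, 31, 39, 46, 50, 51, 58, 59, 62, 64, 67, 69, 73, 74, 80, 80, 80, 83, 88, 91
n = 20
Index = 30/100 * 19 = 5.7000
Lower = data[5] = 51, Upper = data[6] = 58
P30 = 51 + 0.7000*(7) = 55.9000

P30 = 55.9000


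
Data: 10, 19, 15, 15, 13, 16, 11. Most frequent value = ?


Frequencies: 10:1, 11:1, 13:1, 15:2, 16:1, 19:1
Max frequency = 2
Mode = 15

Mode = 15


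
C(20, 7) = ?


C(20,7) = 20!/(7! × 13!)
= 2432902008176640000/(5040 × 6227020800)
= 77520

C(20,7) = 77520


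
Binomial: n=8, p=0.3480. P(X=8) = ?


C(8,8) = 1
p^8 = 0.000215
(1-p)^0 = 1.000000
P = 1 * 0.000215 * 1.000000 = 0.0002

P(X=8) = 0.0002


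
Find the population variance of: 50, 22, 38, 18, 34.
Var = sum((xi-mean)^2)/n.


Mean = 32.4000
Squared deviations: 309.7600, 108.1600, 31.3600, 207.3600, 2.5600
Sum = 659.2000
Variance = 659.2000/5 = 131.8400

Variance = 131.8400


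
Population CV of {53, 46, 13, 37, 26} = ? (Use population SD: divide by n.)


Mean = 35.0000
SD = 14.2408
CV = (14.2408/35.0000)*100 = 40.6880%

CV = 40.6880%


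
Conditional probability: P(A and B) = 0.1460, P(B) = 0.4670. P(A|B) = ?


P(A|B) = 0.1460/0.4670 = 0.3126

P(A|B) = 0.3126


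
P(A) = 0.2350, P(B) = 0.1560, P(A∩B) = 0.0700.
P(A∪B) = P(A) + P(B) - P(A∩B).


P(A∪B) = 0.2350 + 0.1560 - 0.0700
= 0.3910 - 0.0700
= 0.3210

P(A∪B) = 0.3210


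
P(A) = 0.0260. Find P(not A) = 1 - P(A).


P(not A) = 1 - 0.0260 = 0.9740

P(not A) = 0.9740


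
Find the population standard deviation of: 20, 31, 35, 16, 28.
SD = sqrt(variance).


Mean = 26.0000
Variance = 49.2000
SD = sqrt(49.2000) = 7.0143

SD = 7.0143


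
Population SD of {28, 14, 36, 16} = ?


Mean = 23.5000
Variance = 80.7500
SD = sqrt(80.7500) = 8.9861

SD = 8.9861


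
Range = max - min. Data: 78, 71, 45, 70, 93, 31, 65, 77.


Max = 93, Min = 31
Range = 93 - 31 = 62

Range = 62


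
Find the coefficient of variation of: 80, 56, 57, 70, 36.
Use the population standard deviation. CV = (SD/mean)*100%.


Mean = 59.8000
SD = 14.8378
CV = (14.8378/59.8000)*100 = 24.8124%

CV = 24.8124%


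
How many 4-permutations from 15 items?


P(15,4) = 15!/11!
= 1307674368000/39916800
= 32760

P(15,4) = 32760


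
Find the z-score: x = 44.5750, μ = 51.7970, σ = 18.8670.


z = (44.5750 - 51.7970)/18.8670
= -7.2220/18.8670
= -0.3828

z = -0.3828


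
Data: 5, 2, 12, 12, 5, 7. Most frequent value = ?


Frequencies: 2:1, 5:2, 7:1, 12:2
Max frequency = 2
Mode = 5, 12

Mode = 5, 12


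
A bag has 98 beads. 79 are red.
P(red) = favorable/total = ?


P = 79/98 = 0.8061

P = 0.8061


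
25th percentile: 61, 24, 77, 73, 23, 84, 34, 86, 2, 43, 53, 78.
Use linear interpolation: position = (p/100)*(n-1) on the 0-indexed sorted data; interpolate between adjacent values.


Sorted: 2, 23, 24, 34, 43, 53, 61, 73, 77, 78, 84, 86
n = 12
Index = 25/100 * 11 = 2.7500
Lower = data[2] = 24, Upper = data[3] = 34
P25 = 24 + 0.7500*(10) = 31.5000

P25 = 31.5000


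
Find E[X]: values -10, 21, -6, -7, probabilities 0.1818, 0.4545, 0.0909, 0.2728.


E[X] = -10*0.1818 + 21*0.4545 - 6*0.0909 - 7*0.2728
= -1.8180 + 9.5445 - 0.5454 - 1.9096
= 5.2715

E[X] = 5.2715


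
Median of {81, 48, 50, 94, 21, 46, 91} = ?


Sorted: 21, 46, 48, 50, 81, 91, 94
n = 7 (odd)
Middle value = 50

Median = 50


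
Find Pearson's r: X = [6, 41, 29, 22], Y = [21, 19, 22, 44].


Mean X = 24.5000, Mean Y = 26.5000
SD X = 12.658989, SD Y = 10.161201
Cov = -21.500000
r = -21.500000/(12.658989*10.161201) = -0.1671

r = -0.1671


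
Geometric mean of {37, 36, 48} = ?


Product = 37 × 36 × 48 = 63936
GM = 63936^(1/3) = 39.9867

GM = 39.9867


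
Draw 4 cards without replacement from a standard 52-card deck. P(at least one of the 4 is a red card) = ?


P(at least one) = 1 - P(none)
P(none) = (26/52) × (25/51) × (24/50) × (23/49) = 0.055222
P(at least one) = 1 - 0.055222 = 0.9448

P = 0.9448


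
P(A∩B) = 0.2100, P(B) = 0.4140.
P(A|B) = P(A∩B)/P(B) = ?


P(A|B) = 0.2100/0.4140 = 0.5072

P(A|B) = 0.5072


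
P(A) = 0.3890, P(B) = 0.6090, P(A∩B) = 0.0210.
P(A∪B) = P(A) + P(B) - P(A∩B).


P(A∪B) = 0.3890 + 0.6090 - 0.0210
= 0.9980 - 0.0210
= 0.9770

P(A∪B) = 0.9770


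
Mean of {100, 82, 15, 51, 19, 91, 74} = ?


Sum = 100 + 82 + 15 + 51 + 19 + 91 + 74 = 432
n = 7
Mean = 432/7 = 61.7143

Mean = 61.7143


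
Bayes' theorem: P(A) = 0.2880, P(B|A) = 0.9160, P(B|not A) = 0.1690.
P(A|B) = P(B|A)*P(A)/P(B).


P(B) = P(B|A)*P(A) + P(B|A')*P(A')
= 0.9160*0.2880 + 0.1690*0.7120
= 0.263808 + 0.120328 = 0.384136
P(A|B) = 0.263808/0.384136 = 0.6868

P(A|B) = 0.6868


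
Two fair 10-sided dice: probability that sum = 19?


Total outcomes = 10×10 = 100
Favorable (sum = 19): 2
P = 2/100 = 0.0200

P = 0.0200


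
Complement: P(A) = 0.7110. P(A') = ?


P(not A) = 1 - 0.7110 = 0.2890

P(not A) = 0.2890


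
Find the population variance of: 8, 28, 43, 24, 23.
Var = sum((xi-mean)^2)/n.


Mean = 25.2000
Squared deviations: 295.8400, 7.8400, 316.8400, 1.4400, 4.8400
Sum = 626.8000
Variance = 626.8000/5 = 125.3600

Variance = 125.3600


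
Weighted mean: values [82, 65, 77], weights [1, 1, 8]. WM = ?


Numerator = 82*1 + 65*1 + 77*8 = 763
Denominator = 1 + 1 + 8 = 10
WM = 763/10 = 76.3000

WM = 76.3000


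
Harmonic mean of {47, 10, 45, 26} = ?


Sum of reciprocals = 1/47 + 1/10 + 1/45 + 1/26 = 0.181960
HM = 4/0.181960 = 21.9828

HM = 21.9828


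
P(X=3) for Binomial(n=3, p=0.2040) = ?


C(3,3) = 1
p^3 = 0.008490
(1-p)^0 = 1.000000
P = 1 * 0.008490 * 1.000000 = 0.0085

P(X=3) = 0.0085


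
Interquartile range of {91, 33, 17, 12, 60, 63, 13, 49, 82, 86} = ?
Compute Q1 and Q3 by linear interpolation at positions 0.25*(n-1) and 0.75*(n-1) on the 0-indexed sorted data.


Sorted: 12, 13, 17, 33, 49, 60, 63, 82, 86, 91
Q1 (25th %ile) = 21.0000
Q3 (75th %ile) = 77.2500
IQR = 77.2500 - 21.0000 = 56.2500

IQR = 56.2500


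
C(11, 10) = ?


C(11,10) = 11!/(10! × 1!)
= 39916800/(3628800 × 1)
= 11

C(11,10) = 11


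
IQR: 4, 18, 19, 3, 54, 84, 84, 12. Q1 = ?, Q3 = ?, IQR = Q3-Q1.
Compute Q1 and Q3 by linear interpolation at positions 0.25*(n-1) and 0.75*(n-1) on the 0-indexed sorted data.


Sorted: 3, 4, 12, 18, 19, 54, 84, 84
Q1 (25th %ile) = 10.0000
Q3 (75th %ile) = 61.5000
IQR = 61.5000 - 10.0000 = 51.5000

IQR = 51.5000


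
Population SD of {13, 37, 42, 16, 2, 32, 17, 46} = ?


Mean = 25.6250
Variance = 217.2344
SD = sqrt(217.2344) = 14.7389

SD = 14.7389


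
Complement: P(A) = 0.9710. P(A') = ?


P(not A) = 1 - 0.9710 = 0.0290

P(not A) = 0.0290


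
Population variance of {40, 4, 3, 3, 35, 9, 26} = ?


Mean = 17.1429
Squared deviations: 522.4490, 172.7347, 200.0204, 200.0204, 318.8776, 66.3061, 78.4490
Sum = 1558.8571
Variance = 1558.8571/7 = 222.6939

Variance = 222.6939


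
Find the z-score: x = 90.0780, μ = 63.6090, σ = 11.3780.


z = (90.0780 - 63.6090)/11.3780
= 26.4690/11.3780
= 2.3263

z = 2.3263


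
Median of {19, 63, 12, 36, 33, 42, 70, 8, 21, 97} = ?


Sorted: 8, 12, 19, 21, 33, 36, 42, 63, 70, 97
n = 10 (even)
Middle values: 33 and 36
Median = (33+36)/2 = 34.5000

Median = 34.5000


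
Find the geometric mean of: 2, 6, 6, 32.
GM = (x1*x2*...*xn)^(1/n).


Product = 2 × 6 × 6 × 32 = 2304
GM = 2304^(1/4) = 6.9282

GM = 6.9282


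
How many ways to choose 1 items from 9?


C(9,1) = 9!/(1! × 8!)
= 362880/(1 × 40320)
= 9

C(9,1) = 9


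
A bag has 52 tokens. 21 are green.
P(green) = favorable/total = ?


P = 21/52 = 0.4038

P = 0.4038


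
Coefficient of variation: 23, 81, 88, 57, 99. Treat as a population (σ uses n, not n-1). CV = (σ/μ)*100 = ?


Mean = 69.6000
SD = 27.0673
CV = (27.0673/69.6000)*100 = 38.8898%

CV = 38.8898%


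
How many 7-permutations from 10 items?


P(10,7) = 10!/3!
= 3628800/6
= 604800

P(10,7) = 604800


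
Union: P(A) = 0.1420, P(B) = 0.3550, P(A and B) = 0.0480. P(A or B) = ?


P(A∪B) = 0.1420 + 0.3550 - 0.0480
= 0.4970 - 0.0480
= 0.4490

P(A∪B) = 0.4490


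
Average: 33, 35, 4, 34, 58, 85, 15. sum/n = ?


Sum = 33 + 35 + 4 + 34 + 58 + 85 + 15 = 264
n = 7
Mean = 264/7 = 37.7143

Mean = 37.7143


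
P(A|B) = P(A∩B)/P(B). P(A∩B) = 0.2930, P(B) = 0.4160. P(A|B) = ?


P(A|B) = 0.2930/0.4160 = 0.7043

P(A|B) = 0.7043


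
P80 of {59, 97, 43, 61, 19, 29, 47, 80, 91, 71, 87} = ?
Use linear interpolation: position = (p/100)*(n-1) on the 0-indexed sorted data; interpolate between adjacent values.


Sorted: 19, 29, 43, 47, 59, 61, 71, 80, 87, 91, 97
n = 11
Index = 80/100 * 10 = 8.0000
Lower = data[8] = 87, Upper = data[9] = 91
P80 = 87 + 0*(4) = 87.0000

P80 = 87.0000


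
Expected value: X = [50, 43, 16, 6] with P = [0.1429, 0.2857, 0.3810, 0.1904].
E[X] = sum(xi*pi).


E[X] = 50*0.1429 + 43*0.2857 + 16*0.3810 + 6*0.1904
= 7.1450 + 12.2851 + 6.0960 + 1.1424
= 26.6685

E[X] = 26.6685


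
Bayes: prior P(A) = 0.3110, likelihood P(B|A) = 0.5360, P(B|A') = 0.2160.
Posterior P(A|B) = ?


P(B) = P(B|A)*P(A) + P(B|A')*P(A')
= 0.5360*0.3110 + 0.2160*0.6890
= 0.166696 + 0.148824 = 0.315520
P(A|B) = 0.166696/0.315520 = 0.5283

P(A|B) = 0.5283


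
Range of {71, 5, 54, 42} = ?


Max = 71, Min = 5
Range = 71 - 5 = 66

Range = 66


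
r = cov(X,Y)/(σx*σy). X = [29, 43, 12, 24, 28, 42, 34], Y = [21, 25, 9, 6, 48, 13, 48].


Mean X = 30.2857, Mean Y = 24.2857
SD X = 9.952951, SD Y = 16.175063
Cov = 44.204082
r = 44.204082/(9.952951*16.175063) = 0.2746

r = 0.2746


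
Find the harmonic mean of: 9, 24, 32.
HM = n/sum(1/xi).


Sum of reciprocals = 1/9 + 1/24 + 1/32 = 0.184028
HM = 3/0.184028 = 16.3019

HM = 16.3019


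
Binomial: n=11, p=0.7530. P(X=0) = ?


C(11,0) = 1
p^0 = 1.000000
(1-p)^11 = 2.087692e-07
P = 1 * 1.000000 * 2.087692e-07 = 2.0877e-07

P(X=0) = 2.0877e-07


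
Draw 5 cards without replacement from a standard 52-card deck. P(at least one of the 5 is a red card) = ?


P(at least one) = 1 - P(none)
P(none) = (26/52) × (25/51) × (24/50) × (23/49) × (22/48) = 0.025310
P(at least one) = 1 - 0.025310 = 0.9747

P = 0.9747


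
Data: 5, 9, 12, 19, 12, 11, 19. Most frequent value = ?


Frequencies: 5:1, 9:1, 11:1, 12:2, 19:2
Max frequency = 2
Mode = 12, 19

Mode = 12, 19


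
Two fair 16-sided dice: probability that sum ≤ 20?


Total outcomes = 16×16 = 256
Favorable (sum ≤ 20): 178
P = 178/256 = 0.6953

P = 0.6953


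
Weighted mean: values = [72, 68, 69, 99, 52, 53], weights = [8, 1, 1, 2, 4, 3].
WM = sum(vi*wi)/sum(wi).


Numerator = 72*8 + 68*1 + 69*1 + 99*2 + 52*4 + 53*3 = 1278
Denominator = 8 + 1 + 1 + 2 + 4 + 3 = 19
WM = 1278/19 = 67.2632

WM = 67.2632


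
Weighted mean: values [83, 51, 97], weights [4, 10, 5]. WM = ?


Numerator = 83*4 + 51*10 + 97*5 = 1327
Denominator = 4 + 10 + 5 = 19
WM = 1327/19 = 69.8421

WM = 69.8421


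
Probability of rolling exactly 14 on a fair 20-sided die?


Favorable outcomes (roll = 14): 1
Total outcomes = 20
P = 1/20 = 0.0500

P = 0.0500


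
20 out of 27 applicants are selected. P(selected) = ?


P = 20/27 = 0.7407

P = 0.7407


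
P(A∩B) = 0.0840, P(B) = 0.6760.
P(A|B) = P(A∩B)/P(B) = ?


P(A|B) = 0.0840/0.6760 = 0.1243

P(A|B) = 0.1243


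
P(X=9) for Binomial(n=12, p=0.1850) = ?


C(12,9) = 220
p^9 = 2.538315e-07
(1-p)^3 = 0.541343
P = 220 * 2.538315e-07 * 0.541343 = 3.0230e-05

P(X=9) = 3.0230e-05


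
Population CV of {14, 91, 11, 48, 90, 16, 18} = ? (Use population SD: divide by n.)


Mean = 41.1429
SD = 33.2369
CV = (33.2369/41.1429)*100 = 80.7842%

CV = 80.7842%


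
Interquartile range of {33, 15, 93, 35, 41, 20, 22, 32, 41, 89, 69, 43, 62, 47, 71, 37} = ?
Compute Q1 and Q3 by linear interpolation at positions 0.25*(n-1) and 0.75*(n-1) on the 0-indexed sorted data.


Sorted: 15, 20, 22, 32, 33, 35, 37, 41, 41, 43, 47, 62, 69, 71, 89, 93
Q1 (25th %ile) = 32.7500
Q3 (75th %ile) = 63.7500
IQR = 63.7500 - 32.7500 = 31.0000

IQR = 31.0000


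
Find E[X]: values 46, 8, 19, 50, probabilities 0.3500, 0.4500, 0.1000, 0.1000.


E[X] = 46*0.3500 + 8*0.4500 + 19*0.1000 + 50*0.1000
= 16.1000 + 3.6000 + 1.9000 + 5.0000
= 26.6000

E[X] = 26.6000


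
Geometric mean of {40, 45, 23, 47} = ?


Product = 40 × 45 × 23 × 47 = 1945800
GM = 1945800^(1/4) = 37.3486

GM = 37.3486


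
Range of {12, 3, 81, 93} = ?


Max = 93, Min = 3
Range = 93 - 3 = 90

Range = 90


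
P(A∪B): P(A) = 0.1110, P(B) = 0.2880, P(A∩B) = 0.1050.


P(A∪B) = 0.1110 + 0.2880 - 0.1050
= 0.3990 - 0.1050
= 0.2940

P(A∪B) = 0.2940


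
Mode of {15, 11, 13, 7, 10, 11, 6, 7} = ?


Frequencies: 6:1, 7:2, 10:1, 11:2, 13:1, 15:1
Max frequency = 2
Mode = 7, 11

Mode = 7, 11


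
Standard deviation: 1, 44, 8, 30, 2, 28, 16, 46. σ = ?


Mean = 21.8750
Variance = 279.1094
SD = sqrt(279.1094) = 16.7066

SD = 16.7066


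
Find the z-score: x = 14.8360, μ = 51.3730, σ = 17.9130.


z = (14.8360 - 51.3730)/17.9130
= -36.5370/17.9130
= -2.0397

z = -2.0397


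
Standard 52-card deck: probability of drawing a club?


13 clubs in 52 cards
P = 13/52 = 0.2500

P = 0.2500


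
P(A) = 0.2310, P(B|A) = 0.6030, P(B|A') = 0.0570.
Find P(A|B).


P(B) = P(B|A)*P(A) + P(B|A')*P(A')
= 0.6030*0.2310 + 0.0570*0.7690
= 0.139293 + 0.043833 = 0.183126
P(A|B) = 0.139293/0.183126 = 0.7606

P(A|B) = 0.7606


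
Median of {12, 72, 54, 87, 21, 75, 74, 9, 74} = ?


Sorted: 9, 12, 21, 54, 72, 74, 74, 75, 87
n = 9 (odd)
Middle value = 72

Median = 72


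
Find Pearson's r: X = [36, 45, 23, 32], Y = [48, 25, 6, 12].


Mean X = 34.0000, Mean Y = 22.7500
SD X = 7.905694, SD Y = 16.114822
Cov = 70.250000
r = 70.250000/(7.905694*16.114822) = 0.5514

r = 0.5514


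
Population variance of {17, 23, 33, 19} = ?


Mean = 23.0000
Squared deviations: 36.0000, 0, 100.0000, 16.0000
Sum = 152.0000
Variance = 152.0000/4 = 38.0000

Variance = 38.0000


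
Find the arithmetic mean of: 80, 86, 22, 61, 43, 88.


Sum = 80 + 86 + 22 + 61 + 43 + 88 = 380
n = 6
Mean = 380/6 = 63.3333

Mean = 63.3333


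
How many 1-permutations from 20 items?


P(20,1) = 20!/19!
= 2432902008176640000/121645100408832000
= 20

P(20,1) = 20


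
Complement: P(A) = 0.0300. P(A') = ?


P(not A) = 1 - 0.0300 = 0.9700

P(not A) = 0.9700


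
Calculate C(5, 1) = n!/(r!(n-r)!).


C(5,1) = 5!/(1! × 4!)
= 120/(1 × 24)
= 5

C(5,1) = 5


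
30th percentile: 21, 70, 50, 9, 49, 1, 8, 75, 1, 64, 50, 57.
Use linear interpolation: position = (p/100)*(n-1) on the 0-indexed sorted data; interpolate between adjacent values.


Sorted: 1, 1, 8, 9, 21, 49, 50, 50, 57, 64, 70, 75
n = 12
Index = 30/100 * 11 = 3.3000
Lower = data[3] = 9, Upper = data[4] = 21
P30 = 9 + 0.3000*(12) = 12.6000

P30 = 12.6000


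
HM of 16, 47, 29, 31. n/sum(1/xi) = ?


Sum of reciprocals = 1/16 + 1/47 + 1/29 + 1/31 = 0.150517
HM = 4/0.150517 = 26.5750

HM = 26.5750


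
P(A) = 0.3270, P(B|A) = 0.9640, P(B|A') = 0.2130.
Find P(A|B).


P(B) = P(B|A)*P(A) + P(B|A')*P(A')
= 0.9640*0.3270 + 0.2130*0.6730
= 0.315228 + 0.143349 = 0.458577
P(A|B) = 0.315228/0.458577 = 0.6874

P(A|B) = 0.6874


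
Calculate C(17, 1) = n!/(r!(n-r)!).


C(17,1) = 17!/(1! × 16!)
= 355687428096000/(1 × 20922789888000)
= 17

C(17,1) = 17


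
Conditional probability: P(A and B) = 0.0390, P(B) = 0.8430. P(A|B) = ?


P(A|B) = 0.0390/0.8430 = 0.0463

P(A|B) = 0.0463


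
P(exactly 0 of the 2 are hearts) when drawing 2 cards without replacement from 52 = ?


Hypergeometric: P(X=0) = C(13,0)·C(39,2) / C(52,2)
= 1 × 741 / 1326
= 741/1326 = 0.5588

P = 0.5588


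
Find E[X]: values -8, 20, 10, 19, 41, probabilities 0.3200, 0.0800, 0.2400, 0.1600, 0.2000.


E[X] = -8*0.3200 + 20*0.0800 + 10*0.2400 + 19*0.1600 + 41*0.2000
= -2.5600 + 1.6000 + 2.4000 + 3.0400 + 8.2000
= 12.6800

E[X] = 12.6800


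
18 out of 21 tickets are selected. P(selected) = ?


P = 18/21 = 0.8571

P = 0.8571


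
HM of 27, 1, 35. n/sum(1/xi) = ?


Sum of reciprocals = 1/27 + 1/1 + 1/35 = 1.065608
HM = 3/1.065608 = 2.8153

HM = 2.8153


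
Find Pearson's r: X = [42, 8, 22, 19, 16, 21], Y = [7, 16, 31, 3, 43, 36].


Mean X = 21.3333, Mean Y = 22.6667
SD X = 10.322575, SD Y = 14.929464
Cov = -49.388889
r = -49.388889/(10.322575*14.929464) = -0.3205

r = -0.3205


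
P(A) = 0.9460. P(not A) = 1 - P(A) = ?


P(not A) = 1 - 0.9460 = 0.0540

P(not A) = 0.0540


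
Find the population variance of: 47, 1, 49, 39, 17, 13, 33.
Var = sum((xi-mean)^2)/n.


Mean = 28.4286
Squared deviations: 344.8980, 752.3265, 423.1837, 111.7551, 130.6122, 238.0408, 20.8980
Sum = 2021.7143
Variance = 2021.7143/7 = 288.8163

Variance = 288.8163


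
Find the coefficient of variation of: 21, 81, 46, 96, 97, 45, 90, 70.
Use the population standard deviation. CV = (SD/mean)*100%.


Mean = 68.2500
SD = 26.2286
CV = (26.2286/68.2500)*100 = 38.4301%

CV = 38.4301%


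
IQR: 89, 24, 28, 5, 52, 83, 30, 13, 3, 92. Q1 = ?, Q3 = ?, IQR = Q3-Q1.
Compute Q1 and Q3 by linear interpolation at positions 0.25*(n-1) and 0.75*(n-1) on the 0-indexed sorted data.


Sorted: 3, 5, 13, 24, 28, 30, 52, 83, 89, 92
Q1 (25th %ile) = 15.7500
Q3 (75th %ile) = 75.2500
IQR = 75.2500 - 15.7500 = 59.5000

IQR = 59.5000


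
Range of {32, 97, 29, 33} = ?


Max = 97, Min = 29
Range = 97 - 29 = 68

Range = 68


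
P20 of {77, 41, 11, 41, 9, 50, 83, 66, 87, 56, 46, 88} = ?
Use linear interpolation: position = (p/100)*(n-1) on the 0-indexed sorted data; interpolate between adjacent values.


Sorted: 9, 11, 41, 41, 46, 50, 56, 66, 77, 83, 87, 88
n = 12
Index = 20/100 * 11 = 2.2000
Lower = data[2] = 41, Upper = data[3] = 41
P20 = 41 + 0.2000*(0) = 41.0000

P20 = 41.0000


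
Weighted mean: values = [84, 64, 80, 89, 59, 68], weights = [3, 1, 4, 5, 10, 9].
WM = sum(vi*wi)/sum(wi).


Numerator = 84*3 + 64*1 + 80*4 + 89*5 + 59*10 + 68*9 = 2283
Denominator = 3 + 1 + 4 + 5 + 10 + 9 = 32
WM = 2283/32 = 71.3438

WM = 71.3438


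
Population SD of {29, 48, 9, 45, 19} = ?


Mean = 30.0000
Variance = 222.4000
SD = sqrt(222.4000) = 14.9131

SD = 14.9131


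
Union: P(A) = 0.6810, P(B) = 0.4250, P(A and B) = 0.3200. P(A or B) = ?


P(A∪B) = 0.6810 + 0.4250 - 0.3200
= 1.1060 - 0.3200
= 0.7860

P(A∪B) = 0.7860


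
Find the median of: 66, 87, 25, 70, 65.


Sorted: 25, 65, 66, 70, 87
n = 5 (odd)
Middle value = 66

Median = 66


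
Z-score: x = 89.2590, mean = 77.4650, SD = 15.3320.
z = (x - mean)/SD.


z = (89.2590 - 77.4650)/15.3320
= 11.7940/15.3320
= 0.7692

z = 0.7692


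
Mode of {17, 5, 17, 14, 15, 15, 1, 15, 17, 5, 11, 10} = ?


Frequencies: 1:1, 5:2, 10:1, 11:1, 14:1, 15:3, 17:3
Max frequency = 3
Mode = 15, 17

Mode = 15, 17


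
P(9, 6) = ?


P(9,6) = 9!/3!
= 362880/6
= 60480

P(9,6) = 60480


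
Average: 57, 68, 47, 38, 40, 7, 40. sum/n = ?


Sum = 57 + 68 + 47 + 38 + 40 + 7 + 40 = 297
n = 7
Mean = 297/7 = 42.4286

Mean = 42.4286


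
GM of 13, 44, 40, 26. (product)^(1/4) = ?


Product = 13 × 44 × 40 × 26 = 594880
GM = 594880^(1/4) = 27.7720

GM = 27.7720


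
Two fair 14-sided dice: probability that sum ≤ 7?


Total outcomes = 14×14 = 196
Favorable (sum ≤ 7): 21
P = 21/196 = 0.1071

P = 0.1071


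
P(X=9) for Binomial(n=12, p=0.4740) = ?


C(12,9) = 220
p^9 = 0.001208
(1-p)^3 = 0.145532
P = 220 * 0.001208 * 0.145532 = 0.0387

P(X=9) = 0.0387


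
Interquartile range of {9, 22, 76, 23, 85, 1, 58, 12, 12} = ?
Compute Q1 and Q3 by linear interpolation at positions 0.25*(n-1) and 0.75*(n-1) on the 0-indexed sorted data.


Sorted: 1, 9, 12, 12, 22, 23, 58, 76, 85
Q1 (25th %ile) = 12.0000
Q3 (75th %ile) = 58.0000
IQR = 58.0000 - 12.0000 = 46.0000

IQR = 46.0000


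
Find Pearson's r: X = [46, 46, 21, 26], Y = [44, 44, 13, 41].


Mean X = 34.7500, Mean Y = 35.5000
SD X = 11.388042, SD Y = 13.047988
Cov = 113.125000
r = 113.125000/(11.388042*13.047988) = 0.7613

r = 0.7613


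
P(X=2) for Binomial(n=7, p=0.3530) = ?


C(7,2) = 21
p^2 = 0.124609
(1-p)^5 = 0.113376
P = 21 * 0.124609 * 0.113376 = 0.2967

P(X=2) = 0.2967


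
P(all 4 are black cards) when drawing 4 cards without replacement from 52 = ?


P(all black cards) = (26/52) × (25/51) × (24/50) × (23/49)
= 0.0552

P = 0.0552


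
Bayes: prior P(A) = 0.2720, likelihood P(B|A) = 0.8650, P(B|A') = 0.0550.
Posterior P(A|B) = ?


P(B) = P(B|A)*P(A) + P(B|A')*P(A')
= 0.8650*0.2720 + 0.0550*0.7280
= 0.235280 + 0.040040 = 0.275320
P(A|B) = 0.235280/0.275320 = 0.8546

P(A|B) = 0.8546


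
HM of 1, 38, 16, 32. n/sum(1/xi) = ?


Sum of reciprocals = 1/1 + 1/38 + 1/16 + 1/32 = 1.120066
HM = 4/1.120066 = 3.5712

HM = 3.5712


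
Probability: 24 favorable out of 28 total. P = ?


P = 24/28 = 0.8571

P = 0.8571


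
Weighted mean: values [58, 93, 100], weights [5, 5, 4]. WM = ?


Numerator = 58*5 + 93*5 + 100*4 = 1155
Denominator = 5 + 5 + 4 = 14
WM = 1155/14 = 82.5000

WM = 82.5000


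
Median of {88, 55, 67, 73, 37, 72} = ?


Sorted: 37, 55, 67, 72, 73, 88
n = 6 (even)
Middle values: 67 and 72
Median = (67+72)/2 = 69.5000

Median = 69.5000


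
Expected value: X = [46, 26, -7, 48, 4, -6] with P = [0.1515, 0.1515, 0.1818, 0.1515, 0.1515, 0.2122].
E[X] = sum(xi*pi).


E[X] = 46*0.1515 + 26*0.1515 - 7*0.1818 + 48*0.1515 + 4*0.1515 - 6*0.2122
= 6.9690 + 3.9390 - 1.2726 + 7.2720 + 0.6060 - 1.2732
= 16.2402

E[X] = 16.2402


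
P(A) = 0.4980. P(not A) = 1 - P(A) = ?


P(not A) = 1 - 0.4980 = 0.5020

P(not A) = 0.5020


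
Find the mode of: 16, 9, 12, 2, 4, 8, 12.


Frequencies: 2:1, 4:1, 8:1, 9:1, 12:2, 16:1
Max frequency = 2
Mode = 12

Mode = 12


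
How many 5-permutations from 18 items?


P(18,5) = 18!/13!
= 6402373705728000/6227020800
= 1028160

P(18,5) = 1028160


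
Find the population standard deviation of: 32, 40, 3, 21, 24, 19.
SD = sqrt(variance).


Mean = 23.1667
Variance = 131.8056
SD = sqrt(131.8056) = 11.4807

SD = 11.4807


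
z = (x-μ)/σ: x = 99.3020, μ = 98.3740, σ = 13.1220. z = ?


z = (99.3020 - 98.3740)/13.1220
= 0.9280/13.1220
= 0.0707

z = 0.0707


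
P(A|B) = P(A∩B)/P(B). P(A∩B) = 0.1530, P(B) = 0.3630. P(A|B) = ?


P(A|B) = 0.1530/0.3630 = 0.4215

P(A|B) = 0.4215


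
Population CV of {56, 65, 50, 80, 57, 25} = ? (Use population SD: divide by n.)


Mean = 55.5000
SD = 16.6007
CV = (16.6007/55.5000)*100 = 29.9112%

CV = 29.9112%


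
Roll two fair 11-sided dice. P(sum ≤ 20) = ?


Total outcomes = 11×11 = 121
Favorable (sum ≤ 20): 118
P = 118/121 = 0.9752

P = 0.9752


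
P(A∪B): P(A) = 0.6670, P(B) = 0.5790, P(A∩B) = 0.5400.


P(A∪B) = 0.6670 + 0.5790 - 0.5400
= 1.2460 - 0.5400
= 0.7060

P(A∪B) = 0.7060


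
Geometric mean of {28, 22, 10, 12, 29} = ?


Product = 28 × 22 × 10 × 12 × 29 = 2143680
GM = 2143680^(1/5) = 18.4600

GM = 18.4600


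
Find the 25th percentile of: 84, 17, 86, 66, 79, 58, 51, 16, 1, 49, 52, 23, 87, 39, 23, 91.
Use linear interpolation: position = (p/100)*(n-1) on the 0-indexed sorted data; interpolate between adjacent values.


Sorted: 1, 16, 17, 23, 23, 39, 49, 51, 52, 58, 66, 79, 84, 86, 87, 91
n = 16
Index = 25/100 * 15 = 3.7500
Lower = data[3] = 23, Upper = data[4] = 23
P25 = 23 + 0.7500*(0) = 23.0000

P25 = 23.0000


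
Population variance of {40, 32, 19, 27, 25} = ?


Mean = 28.6000
Squared deviations: 129.9600, 11.5600, 92.1600, 2.5600, 12.9600
Sum = 249.2000
Variance = 249.2000/5 = 49.8400

Variance = 49.8400


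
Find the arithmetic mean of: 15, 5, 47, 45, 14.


Sum = 15 + 5 + 47 + 45 + 14 = 126
n = 5
Mean = 126/5 = 25.2000

Mean = 25.2000


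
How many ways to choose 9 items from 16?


C(16,9) = 16!/(9! × 7!)
= 20922789888000/(362880 × 5040)
= 11440

C(16,9) = 11440


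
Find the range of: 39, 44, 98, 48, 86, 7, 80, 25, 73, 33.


Max = 98, Min = 7
Range = 98 - 7 = 91

Range = 91


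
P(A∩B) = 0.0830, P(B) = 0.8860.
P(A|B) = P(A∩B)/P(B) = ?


P(A|B) = 0.0830/0.8860 = 0.0937

P(A|B) = 0.0937


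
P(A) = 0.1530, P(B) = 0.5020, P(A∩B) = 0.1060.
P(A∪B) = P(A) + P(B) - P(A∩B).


P(A∪B) = 0.1530 + 0.5020 - 0.1060
= 0.6550 - 0.1060
= 0.5490

P(A∪B) = 0.5490


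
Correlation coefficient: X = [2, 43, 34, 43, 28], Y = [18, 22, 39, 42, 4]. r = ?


Mean X = 30.0000, Mean Y = 25.0000
SD X = 15.112908, SD Y = 14.028542
Cov = 95.200000
r = 95.200000/(15.112908*14.028542) = 0.4490

r = 0.4490


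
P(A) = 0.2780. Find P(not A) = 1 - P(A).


P(not A) = 1 - 0.2780 = 0.7220

P(not A) = 0.7220


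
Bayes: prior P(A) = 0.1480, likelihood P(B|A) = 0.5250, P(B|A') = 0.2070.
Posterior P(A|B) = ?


P(B) = P(B|A)*P(A) + P(B|A')*P(A')
= 0.5250*0.1480 + 0.2070*0.8520
= 0.077700 + 0.176364 = 0.254064
P(A|B) = 0.077700/0.254064 = 0.3058

P(A|B) = 0.3058


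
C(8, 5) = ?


C(8,5) = 8!/(5! × 3!)
= 40320/(120 × 6)
= 56

C(8,5) = 56


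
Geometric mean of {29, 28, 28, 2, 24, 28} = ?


Product = 29 × 28 × 28 × 2 × 24 × 28 = 30557184
GM = 30557184^(1/6) = 17.6815

GM = 17.6815


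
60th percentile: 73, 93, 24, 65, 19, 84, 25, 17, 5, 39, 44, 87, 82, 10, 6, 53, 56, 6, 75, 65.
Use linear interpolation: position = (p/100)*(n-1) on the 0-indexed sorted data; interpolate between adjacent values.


Sorted: 5, 6, 6, 10, 17, 19, 24, 25, 39, 44, 53, 56, 65, 65, 73, 75, 82, 84, 87, 93
n = 20
Index = 60/100 * 19 = 11.4000
Lower = data[11] = 56, Upper = data[12] = 65
P60 = 56 + 0.4000*(9) = 59.6000

P60 = 59.6000


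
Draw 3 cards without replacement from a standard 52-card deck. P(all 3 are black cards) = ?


P(all black cards) = (26/52) × (25/51) × (24/50)
= 0.1176

P = 0.1176


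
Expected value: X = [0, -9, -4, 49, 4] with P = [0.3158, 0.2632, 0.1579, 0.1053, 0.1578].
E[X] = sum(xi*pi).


E[X] = 0*0.3158 - 9*0.2632 - 4*0.1579 + 49*0.1053 + 4*0.1578
= 0 - 2.3688 - 0.6316 + 5.1597 + 0.6312
= 2.7905

E[X] = 2.7905


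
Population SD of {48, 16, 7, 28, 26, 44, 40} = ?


Mean = 29.8571
Variance = 194.9796
SD = sqrt(194.9796) = 13.9635

SD = 13.9635


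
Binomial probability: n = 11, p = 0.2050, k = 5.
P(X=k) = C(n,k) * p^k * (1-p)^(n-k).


C(11,5) = 462
p^5 = 0.000362
(1-p)^6 = 0.252466
P = 462 * 0.000362 * 0.252466 = 0.0422

P(X=5) = 0.0422


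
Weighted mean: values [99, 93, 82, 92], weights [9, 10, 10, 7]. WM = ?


Numerator = 99*9 + 93*10 + 82*10 + 92*7 = 3285
Denominator = 9 + 10 + 10 + 7 = 36
WM = 3285/36 = 91.2500

WM = 91.2500


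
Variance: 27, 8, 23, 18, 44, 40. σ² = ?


Mean = 26.6667
Squared deviations: 0.1111, 348.4444, 13.4444, 75.1111, 300.4444, 177.7778
Sum = 915.3333
Variance = 915.3333/6 = 152.5556

Variance = 152.5556


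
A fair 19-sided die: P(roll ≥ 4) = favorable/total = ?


Favorable outcomes (roll ≥ 4): 16
Total outcomes = 19
P = 16/19 = 0.8421

P = 0.8421


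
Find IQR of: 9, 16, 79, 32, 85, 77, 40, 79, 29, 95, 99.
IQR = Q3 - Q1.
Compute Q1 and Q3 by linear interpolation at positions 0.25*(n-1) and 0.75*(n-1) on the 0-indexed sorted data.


Sorted: 9, 16, 29, 32, 40, 77, 79, 79, 85, 95, 99
Q1 (25th %ile) = 30.5000
Q3 (75th %ile) = 82.0000
IQR = 82.0000 - 30.5000 = 51.5000

IQR = 51.5000


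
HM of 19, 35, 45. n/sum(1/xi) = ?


Sum of reciprocals = 1/19 + 1/35 + 1/45 = 0.103425
HM = 3/0.103425 = 29.0065

HM = 29.0065


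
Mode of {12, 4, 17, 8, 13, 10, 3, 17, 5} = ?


Frequencies: 3:1, 4:1, 5:1, 8:1, 10:1, 12:1, 13:1, 17:2
Max frequency = 2
Mode = 17

Mode = 17


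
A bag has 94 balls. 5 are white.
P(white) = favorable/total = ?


P = 5/94 = 0.0532

P = 0.0532


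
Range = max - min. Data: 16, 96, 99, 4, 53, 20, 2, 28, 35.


Max = 99, Min = 2
Range = 99 - 2 = 97

Range = 97


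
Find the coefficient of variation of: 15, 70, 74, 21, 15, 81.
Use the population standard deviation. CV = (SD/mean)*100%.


Mean = 46.0000
SD = 29.2461
CV = (29.2461/46.0000)*100 = 63.5784%

CV = 63.5784%


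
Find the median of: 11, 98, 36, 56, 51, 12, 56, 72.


Sorted: 11, 12, 36, 51, 56, 56, 72, 98
n = 8 (even)
Middle values: 51 and 56
Median = (51+56)/2 = 53.5000

Median = 53.5000


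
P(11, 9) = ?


P(11,9) = 11!/2!
= 39916800/2
= 19958400

P(11,9) = 19958400


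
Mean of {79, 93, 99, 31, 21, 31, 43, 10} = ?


Sum = 79 + 93 + 99 + 31 + 21 + 31 + 43 + 10 = 407
n = 8
Mean = 407/8 = 50.8750

Mean = 50.8750


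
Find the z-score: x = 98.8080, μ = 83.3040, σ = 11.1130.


z = (98.8080 - 83.3040)/11.1130
= 15.5040/11.1130
= 1.3951

z = 1.3951


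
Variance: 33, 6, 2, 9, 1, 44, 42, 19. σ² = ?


Mean = 19.5000
Squared deviations: 182.2500, 182.2500, 306.2500, 110.2500, 342.2500, 600.2500, 506.2500, 0.2500
Sum = 2230.0000
Variance = 2230.0000/8 = 278.7500

Variance = 278.7500


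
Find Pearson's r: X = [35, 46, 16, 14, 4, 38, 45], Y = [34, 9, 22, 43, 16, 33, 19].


Mean X = 28.2857, Mean Y = 25.1429
SD X = 15.480073, SD Y = 11.025018
Cov = -35.326531
r = -35.326531/(15.480073*11.025018) = -0.2070

r = -0.2070


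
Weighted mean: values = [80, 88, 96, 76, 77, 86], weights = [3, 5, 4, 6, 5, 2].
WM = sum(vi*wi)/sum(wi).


Numerator = 80*3 + 88*5 + 96*4 + 76*6 + 77*5 + 86*2 = 2077
Denominator = 3 + 5 + 4 + 6 + 5 + 2 = 25
WM = 2077/25 = 83.0800

WM = 83.0800


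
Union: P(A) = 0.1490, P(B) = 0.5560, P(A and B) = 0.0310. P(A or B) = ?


P(A∪B) = 0.1490 + 0.5560 - 0.0310
= 0.7050 - 0.0310
= 0.6740

P(A∪B) = 0.6740


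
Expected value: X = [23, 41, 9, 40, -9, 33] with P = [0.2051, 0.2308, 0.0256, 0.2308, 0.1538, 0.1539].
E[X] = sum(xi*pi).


E[X] = 23*0.2051 + 41*0.2308 + 9*0.0256 + 40*0.2308 - 9*0.1538 + 33*0.1539
= 4.7173 + 9.4628 + 0.2304 + 9.2320 - 1.3842 + 5.0787
= 27.3370

E[X] = 27.3370


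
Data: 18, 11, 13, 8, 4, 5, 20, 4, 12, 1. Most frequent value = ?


Frequencies: 1:1, 4:2, 5:1, 8:1, 11:1, 12:1, 13:1, 18:1, 20:1
Max frequency = 2
Mode = 4

Mode = 4


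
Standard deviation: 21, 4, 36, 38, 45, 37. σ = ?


Mean = 30.1667
Variance = 188.4722
SD = sqrt(188.4722) = 13.7285

SD = 13.7285


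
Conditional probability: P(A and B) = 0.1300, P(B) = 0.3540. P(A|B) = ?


P(A|B) = 0.1300/0.3540 = 0.3672

P(A|B) = 0.3672


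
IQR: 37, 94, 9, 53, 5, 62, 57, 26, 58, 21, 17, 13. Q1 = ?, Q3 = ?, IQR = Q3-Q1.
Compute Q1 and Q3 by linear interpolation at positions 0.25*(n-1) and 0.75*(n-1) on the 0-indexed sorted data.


Sorted: 5, 9, 13, 17, 21, 26, 37, 53, 57, 58, 62, 94
Q1 (25th %ile) = 16.0000
Q3 (75th %ile) = 57.2500
IQR = 57.2500 - 16.0000 = 41.2500

IQR = 41.2500


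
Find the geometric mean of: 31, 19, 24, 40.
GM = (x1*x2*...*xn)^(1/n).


Product = 31 × 19 × 24 × 40 = 565440
GM = 565440^(1/4) = 27.4218

GM = 27.4218


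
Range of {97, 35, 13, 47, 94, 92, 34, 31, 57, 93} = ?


Max = 97, Min = 13
Range = 97 - 13 = 84

Range = 84


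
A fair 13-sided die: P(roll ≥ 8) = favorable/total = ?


Favorable outcomes (roll ≥ 8): 6
Total outcomes = 13
P = 6/13 = 0.4615

P = 0.4615


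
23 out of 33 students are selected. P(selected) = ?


P = 23/33 = 0.6970

P = 0.6970


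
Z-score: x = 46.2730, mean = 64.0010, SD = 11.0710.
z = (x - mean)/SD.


z = (46.2730 - 64.0010)/11.0710
= -17.7280/11.0710
= -1.6013

z = -1.6013


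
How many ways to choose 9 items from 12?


C(12,9) = 12!/(9! × 3!)
= 479001600/(362880 × 6)
= 220

C(12,9) = 220


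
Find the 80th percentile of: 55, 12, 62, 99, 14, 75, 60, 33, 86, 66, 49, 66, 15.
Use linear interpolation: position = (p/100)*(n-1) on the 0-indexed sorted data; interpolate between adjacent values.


Sorted: 12, 14, 15, 33, 49, 55, 60, 62, 66, 66, 75, 86, 99
n = 13
Index = 80/100 * 12 = 9.6000
Lower = data[9] = 66, Upper = data[10] = 75
P80 = 66 + 0.6000*(9) = 71.4000

P80 = 71.4000


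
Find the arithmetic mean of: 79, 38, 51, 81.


Sum = 79 + 38 + 51 + 81 = 249
n = 4
Mean = 249/4 = 62.2500

Mean = 62.2500


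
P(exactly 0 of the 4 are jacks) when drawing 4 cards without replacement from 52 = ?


Hypergeometric: P(X=0) = C(4,0)·C(48,4) / C(52,4)
= 1 × 194580 / 270725
= 194580/270725 = 0.7187

P = 0.7187


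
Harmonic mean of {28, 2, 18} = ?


Sum of reciprocals = 1/28 + 1/2 + 1/18 = 0.591270
HM = 3/0.591270 = 5.0738

HM = 5.0738


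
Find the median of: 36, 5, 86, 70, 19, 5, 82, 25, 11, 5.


Sorted: 5, 5, 5, 11, 19, 25, 36, 70, 82, 86
n = 10 (even)
Middle values: 19 and 25
Median = (19+25)/2 = 22.0000

Median = 22.0000


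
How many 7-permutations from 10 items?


P(10,7) = 10!/3!
= 3628800/6
= 604800

P(10,7) = 604800


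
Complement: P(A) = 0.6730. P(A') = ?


P(not A) = 1 - 0.6730 = 0.3270

P(not A) = 0.3270


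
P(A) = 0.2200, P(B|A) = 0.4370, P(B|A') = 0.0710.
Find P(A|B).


P(B) = P(B|A)*P(A) + P(B|A')*P(A')
= 0.4370*0.2200 + 0.0710*0.7800
= 0.096140 + 0.055380 = 0.151520
P(A|B) = 0.096140/0.151520 = 0.6345

P(A|B) = 0.6345


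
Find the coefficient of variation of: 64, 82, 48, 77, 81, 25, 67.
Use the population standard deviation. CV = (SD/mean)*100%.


Mean = 63.4286
SD = 19.1450
CV = (19.1450/63.4286)*100 = 30.1835%

CV = 30.1835%
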